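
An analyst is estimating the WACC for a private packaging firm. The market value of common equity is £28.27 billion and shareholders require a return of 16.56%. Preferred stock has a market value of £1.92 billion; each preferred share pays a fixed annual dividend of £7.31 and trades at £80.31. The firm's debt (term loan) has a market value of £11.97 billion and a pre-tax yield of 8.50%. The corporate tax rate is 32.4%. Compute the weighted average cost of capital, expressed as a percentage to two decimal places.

Cost of preferred: Rp = 7.31 / 80.31 = 9.1022%.
Total capital V = 28.27 + 1.92 + 11.97 = 42.16.
Equity: weight = 28.27/42.16 = 0.6705; cost = 16.56%.
Preferred: weight = 1.92/42.16 = 0.0455; cost = 9.1022%.
Term loan: weight = 11.97/42.16 = 0.2839; after-tax cost = 8.5% × (1 − 32.4%) = 5.7460%.
WACC = 0.6705 × 16.5600% + 0.0455 × 9.1022% + 0.2839 × 5.7460% = 13.1501%.

13.15%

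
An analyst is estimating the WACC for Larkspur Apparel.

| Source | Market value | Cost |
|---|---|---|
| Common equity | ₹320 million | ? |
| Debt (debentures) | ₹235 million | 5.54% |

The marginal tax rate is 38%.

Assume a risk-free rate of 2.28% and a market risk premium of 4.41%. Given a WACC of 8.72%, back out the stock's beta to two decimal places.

Total capital V = 320 + 235 = 555.
Equity weight = 320/555 = 0.5766.
Debentures weight = 235/555 = 0.4234.
Debt contribution = 0.4234 × 5.54% × (1 − 38%) = 1.4544%.
Required equity contribution = 8.72% − 1.4544% = 7.2656%  ⇒  Re = 12.6013%.
CAPM: 12.6013% = 2.28% + β × 4.41%  ⇒  β = 2.3404.

2.34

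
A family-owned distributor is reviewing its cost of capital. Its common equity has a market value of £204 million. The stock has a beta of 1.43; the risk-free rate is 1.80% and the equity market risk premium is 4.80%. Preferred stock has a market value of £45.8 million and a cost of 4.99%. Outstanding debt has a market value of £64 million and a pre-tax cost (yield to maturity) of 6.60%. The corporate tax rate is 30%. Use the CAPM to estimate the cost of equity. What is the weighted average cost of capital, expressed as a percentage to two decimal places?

7.30%

Cost of equity via CAPM: Re = 1.8% + 1.43 × 4.8% = 8.6640%.
Total capital V = 204 + 45.8 + 64 = 313.8.
Equity: weight = 204/313.8 = 0.6501; cost = 8.664%.
Preferred: weight = 45.8/313.8 = 0.1460; cost = 4.99%.
Debt: weight = 64/313.8 = 0.2040; after-tax cost = 6.6% × (1 − 30%) = 4.6200%.
WACC = 0.6501 × 8.6640% + 0.1460 × 4.9900% + 0.2040 × 4.6200% = 7.3030%.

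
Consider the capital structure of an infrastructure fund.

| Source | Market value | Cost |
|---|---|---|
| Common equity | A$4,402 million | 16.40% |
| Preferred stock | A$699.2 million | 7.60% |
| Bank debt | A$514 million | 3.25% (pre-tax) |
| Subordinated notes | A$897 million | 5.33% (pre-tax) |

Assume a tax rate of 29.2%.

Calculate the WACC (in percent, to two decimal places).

Total capital V = 4402 + 699.2 + 514 + 897 = 6512.2.
Equity: weight = 4402/6512.2 = 0.6760; cost = 16.4%.
Preferred: weight = 699.2/6512.2 = 0.1074; cost = 7.6%.
Bank debt: weight = 514/6512.2 = 0.0789; after-tax cost = 3.25% × (1 − 29.2%) = 2.3010%.
Subordinated notes: weight = 897/6512.2 = 0.1377; after-tax cost = 5.33% × (1 − 29.2%) = 3.7736%.
WACC = 0.6760 × 16.4000% + 0.1074 × 7.6000% + 0.0789 × 2.3010% + 0.1377 × 3.7736% = 12.6032%.

12.60%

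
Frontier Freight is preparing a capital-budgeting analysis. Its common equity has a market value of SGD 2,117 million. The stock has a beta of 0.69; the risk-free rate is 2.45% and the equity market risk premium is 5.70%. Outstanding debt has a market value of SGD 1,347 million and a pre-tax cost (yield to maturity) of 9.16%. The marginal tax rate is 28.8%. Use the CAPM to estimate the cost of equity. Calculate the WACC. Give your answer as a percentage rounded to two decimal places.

Cost of equity via CAPM: Re = 2.45% + 0.69 × 5.7% = 6.3830%.
Total capital V = 2117 + 1347 = 3464.
Equity: weight = 2117/3464 = 0.6111; cost = 6.383%.
Debt: weight = 1347/3464 = 0.3889; after-tax cost = 9.16% × (1 − 28.8%) = 6.5219%.
WACC = 0.6111 × 6.3830% + 0.3889 × 6.5219% = 6.4370%.

6.44%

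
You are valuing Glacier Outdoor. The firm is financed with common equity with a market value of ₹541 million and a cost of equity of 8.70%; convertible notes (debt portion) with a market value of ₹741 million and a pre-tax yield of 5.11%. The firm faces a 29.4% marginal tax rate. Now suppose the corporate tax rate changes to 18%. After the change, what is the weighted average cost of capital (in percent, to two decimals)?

After the change:
Total capital V = 541 + 741 = 1282.
Equity: weight = 541/1282 = 0.4220; cost = 8.7%.
Convertible notes (debt portion): weight = 741/1282 = 0.5780; after-tax cost = 5.11% × (1 − 18%) = 4.1902%.
WACC = 0.4220 × 8.7000% + 0.5780 × 4.1902% = 6.0933%.

6.09%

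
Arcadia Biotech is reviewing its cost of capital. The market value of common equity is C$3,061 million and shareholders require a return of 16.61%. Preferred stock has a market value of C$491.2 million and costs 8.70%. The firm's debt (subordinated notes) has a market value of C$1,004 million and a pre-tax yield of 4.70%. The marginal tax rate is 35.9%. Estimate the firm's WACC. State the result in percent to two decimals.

12.76%

Total capital V = 3061 + 491.2 + 1004 = 4556.2.
Equity: weight = 3061/4556.2 = 0.6718; cost = 16.61%.
Preferred: weight = 491.2/4556.2 = 0.1078; cost = 8.7%.
Subordinated notes: weight = 1004/4556.2 = 0.2204; after-tax cost = 4.7% × (1 − 35.9%) = 3.0127%.
WACC = 0.6718 × 16.6100% + 0.1078 × 8.7000% + 0.2204 × 3.0127% = 12.7609%.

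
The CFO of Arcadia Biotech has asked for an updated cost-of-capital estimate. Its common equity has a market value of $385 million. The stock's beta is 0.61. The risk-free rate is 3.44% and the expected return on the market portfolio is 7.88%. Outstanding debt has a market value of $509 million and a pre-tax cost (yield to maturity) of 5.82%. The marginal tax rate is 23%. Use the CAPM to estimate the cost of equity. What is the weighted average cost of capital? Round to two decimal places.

Market risk premium = 7.88% − 3.44% = 4.44%.
Cost of equity via CAPM: Re = 3.44% + 0.61 × 4.44% = 6.1484%.
Total capital V = 385 + 509 = 894.
Equity: weight = 385/894 = 0.4306; cost = 6.1484%.
Debt: weight = 509/894 = 0.5694; after-tax cost = 5.82% × (1 − 23%) = 4.4814%.
WACC = 0.4306 × 6.1484% + 0.5694 × 4.4814% = 5.1993%.

5.20%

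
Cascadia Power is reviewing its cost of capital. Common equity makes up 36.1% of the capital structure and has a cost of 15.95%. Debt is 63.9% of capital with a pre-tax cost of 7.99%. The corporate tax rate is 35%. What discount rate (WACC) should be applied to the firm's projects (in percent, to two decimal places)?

After-tax cost of debt = 7.99% × (1 − 35%) = 5.1935%.
WACC = 0.361 × 15.9500% + 0.639 × 5.1935% = 9.0766%.

9.08%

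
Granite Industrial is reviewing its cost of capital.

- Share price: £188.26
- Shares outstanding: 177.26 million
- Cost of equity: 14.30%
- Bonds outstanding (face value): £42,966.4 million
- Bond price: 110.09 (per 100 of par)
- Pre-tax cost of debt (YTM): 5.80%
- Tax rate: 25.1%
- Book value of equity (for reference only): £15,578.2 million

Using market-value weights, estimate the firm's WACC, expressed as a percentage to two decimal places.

8.46%

Market value of equity E = 188.26 × 177.26m = 33370.9676m. Market value of debt D = 42966.4m × 110.09/100 = 47301.70976m.
Total capital V = 33370.9676 + 47301.70976 = 80672.67736.
Equity: weight = 33370.9676/80672.67736 = 0.4137; cost = 14.3%.
Bonds outstanding: weight = 47301.70976/80672.67736 = 0.5863; after-tax cost = 5.8% × (1 − 25.1%) = 4.3442%.
WACC = 0.4137 × 14.3000% + 0.5863 × 4.3442% = 8.4625%.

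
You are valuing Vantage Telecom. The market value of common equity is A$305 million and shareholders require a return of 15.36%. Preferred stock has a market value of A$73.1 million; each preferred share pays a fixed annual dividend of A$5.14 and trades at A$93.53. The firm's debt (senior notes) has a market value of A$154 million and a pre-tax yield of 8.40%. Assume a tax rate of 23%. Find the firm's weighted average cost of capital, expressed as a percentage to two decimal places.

11.43%

Cost of preferred: Rp = 5.14 / 93.53 = 5.4956%.
Total capital V = 305 + 73.1 + 154 = 532.1.
Equity: weight = 305/532.1 = 0.5732; cost = 15.36%.
Preferred: weight = 73.1/532.1 = 0.1374; cost = 5.4956%.
Senior notes: weight = 154/532.1 = 0.2894; after-tax cost = 8.4% × (1 − 23%) = 6.4680%.
WACC = 0.5732 × 15.3600% + 0.1374 × 5.4956% + 0.2894 × 6.4680% = 11.4313%.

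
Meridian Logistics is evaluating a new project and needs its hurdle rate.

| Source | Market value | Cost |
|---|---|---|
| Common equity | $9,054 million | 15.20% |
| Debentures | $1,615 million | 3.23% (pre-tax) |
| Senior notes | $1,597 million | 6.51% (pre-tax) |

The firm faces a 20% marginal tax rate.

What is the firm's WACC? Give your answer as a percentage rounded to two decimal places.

12.24%

Total capital V = 9054 + 1615 + 1597 = 12266.
Equity: weight = 9054/12266 = 0.7381; cost = 15.2%.
Debentures: weight = 1615/12266 = 0.1317; after-tax cost = 3.23% × (1 − 20%) = 2.5840%.
Senior notes: weight = 1597/12266 = 0.1302; after-tax cost = 6.51% × (1 − 20%) = 5.2080%.
WACC = 0.7381 × 15.2000% + 0.1317 × 2.5840% + 0.1302 × 5.2080% = 12.2380%.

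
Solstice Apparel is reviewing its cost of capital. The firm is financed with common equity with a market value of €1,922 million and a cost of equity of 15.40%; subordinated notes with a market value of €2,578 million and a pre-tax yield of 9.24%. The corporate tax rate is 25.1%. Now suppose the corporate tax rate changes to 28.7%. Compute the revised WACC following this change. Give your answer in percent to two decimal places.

After the change:
Total capital V = 1922 + 2578 = 4500.
Equity: weight = 1922/4500 = 0.4271; cost = 15.4%.
Subordinated notes: weight = 2578/4500 = 0.5729; after-tax cost = 9.24% × (1 − 28.7%) = 6.5881%.
WACC = 0.4271 × 15.4000% + 0.5729 × 6.5881% = 10.3518%.

10.35%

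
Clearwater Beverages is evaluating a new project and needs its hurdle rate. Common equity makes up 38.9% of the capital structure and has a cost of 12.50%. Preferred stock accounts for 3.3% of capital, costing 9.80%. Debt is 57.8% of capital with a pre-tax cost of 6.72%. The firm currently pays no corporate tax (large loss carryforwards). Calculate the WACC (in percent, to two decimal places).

After-tax cost of debt = 6.72% × (1 − 0%) = 6.7200%.
WACC = 0.389 × 12.5000% + 0.033 × 9.8000% + 0.578 × 6.7200% = 9.0701%.

9.07%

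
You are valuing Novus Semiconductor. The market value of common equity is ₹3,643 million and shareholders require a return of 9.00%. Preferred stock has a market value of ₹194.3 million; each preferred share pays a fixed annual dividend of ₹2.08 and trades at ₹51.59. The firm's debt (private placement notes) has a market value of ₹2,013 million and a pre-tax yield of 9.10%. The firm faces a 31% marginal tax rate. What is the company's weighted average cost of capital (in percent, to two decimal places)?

7.90%

Cost of preferred: Rp = 2.08 / 51.59 = 4.0318%.
Total capital V = 3643 + 194.3 + 2013 = 5850.3.
Equity: weight = 3643/5850.3 = 0.6227; cost = 9%.
Preferred: weight = 194.3/5850.3 = 0.0332; cost = 4.0318%.
Private placement notes: weight = 2013/5850.3 = 0.3441; after-tax cost = 9.1% × (1 − 31%) = 6.2790%.
WACC = 0.6227 × 9.0000% + 0.0332 × 4.0318% + 0.3441 × 6.2790% = 7.8987%.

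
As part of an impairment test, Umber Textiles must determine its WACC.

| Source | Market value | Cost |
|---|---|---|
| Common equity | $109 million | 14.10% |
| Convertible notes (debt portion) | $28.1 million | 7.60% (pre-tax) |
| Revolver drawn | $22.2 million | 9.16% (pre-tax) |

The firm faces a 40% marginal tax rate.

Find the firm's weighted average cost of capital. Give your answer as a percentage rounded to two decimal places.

Total capital V = 109 + 28.1 + 22.2 = 159.3.
Equity: weight = 109/159.3 = 0.6842; cost = 14.1%.
Convertible notes (debt portion): weight = 28.1/159.3 = 0.1764; after-tax cost = 7.6% × (1 − 40%) = 4.5600%.
Revolver drawn: weight = 22.2/159.3 = 0.1394; after-tax cost = 9.16% × (1 − 40%) = 5.4960%.
WACC = 0.6842 × 14.1000% + 0.1764 × 4.5600% + 0.1394 × 5.4960% = 11.2181%.

11.22%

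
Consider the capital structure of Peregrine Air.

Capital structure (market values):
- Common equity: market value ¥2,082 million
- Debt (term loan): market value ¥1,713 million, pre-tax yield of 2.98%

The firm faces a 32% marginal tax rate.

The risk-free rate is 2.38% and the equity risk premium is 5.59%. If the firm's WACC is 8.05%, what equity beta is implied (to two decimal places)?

Total capital V = 2082 + 1713 = 3795.
Equity weight = 2082/3795 = 0.5486.
Term loan weight = 1713/3795 = 0.4514.
Debt contribution = 0.4514 × 2.98% × (1 − 32%) = 0.9147%.
Required equity contribution = 8.05% − 0.9147% = 7.1353%  ⇒  Re = 13.0060%.
CAPM: 13.0060% = 2.38% + β × 5.59%  ⇒  β = 1.9009.

1.90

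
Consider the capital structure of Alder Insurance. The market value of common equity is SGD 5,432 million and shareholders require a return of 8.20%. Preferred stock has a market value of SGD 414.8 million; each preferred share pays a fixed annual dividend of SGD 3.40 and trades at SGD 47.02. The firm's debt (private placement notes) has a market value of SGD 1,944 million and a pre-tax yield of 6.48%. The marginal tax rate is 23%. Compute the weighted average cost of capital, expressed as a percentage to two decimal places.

7.35%

Cost of preferred: Rp = 3.4 / 47.02 = 7.2310%.
Total capital V = 5432 + 414.8 + 1944 = 7790.8.
Equity: weight = 5432/7790.8 = 0.6972; cost = 8.2%.
Preferred: weight = 414.8/7790.8 = 0.0532; cost = 7.231%.
Private placement notes: weight = 1944/7790.8 = 0.2495; after-tax cost = 6.48% × (1 − 23%) = 4.9896%.
WACC = 0.6972 × 8.2000% + 0.0532 × 7.2310% + 0.2495 × 4.9896% = 7.3473%.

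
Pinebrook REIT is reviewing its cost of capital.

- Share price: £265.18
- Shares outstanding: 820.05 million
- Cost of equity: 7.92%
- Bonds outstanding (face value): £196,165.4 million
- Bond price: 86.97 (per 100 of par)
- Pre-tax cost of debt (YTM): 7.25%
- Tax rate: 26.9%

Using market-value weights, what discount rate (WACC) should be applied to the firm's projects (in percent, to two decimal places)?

Market value of equity E = 265.18 × 820.05m = 217460.859m. Market value of debt D = 196165.4m × 86.97/100 = 170605.04838m.
Total capital V = 217460.859 + 170605.04838 = 388065.90738.
Equity: weight = 217460.859/388065.90738 = 0.5604; cost = 7.92%.
Bonds outstanding: weight = 170605.04838/388065.90738 = 0.4396; after-tax cost = 7.25% × (1 − 26.9%) = 5.2998%.
WACC = 0.5604 × 7.9200% + 0.4396 × 5.2998% = 6.7681%.

6.77%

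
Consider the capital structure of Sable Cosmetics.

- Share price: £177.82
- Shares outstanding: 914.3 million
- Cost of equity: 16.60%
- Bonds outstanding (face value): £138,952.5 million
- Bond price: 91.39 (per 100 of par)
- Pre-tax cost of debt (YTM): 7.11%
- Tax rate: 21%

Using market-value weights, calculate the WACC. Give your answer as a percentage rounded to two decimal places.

Market value of equity E = 177.82 × 914.3m = 162580.826m. Market value of debt D = 138952.5m × 91.39/100 = 126988.68975m.
Total capital V = 162580.826 + 126988.68975 = 289569.51575.
Equity: weight = 162580.826/289569.51575 = 0.5615; cost = 16.6%.
Bonds outstanding: weight = 126988.68975/289569.51575 = 0.4385; after-tax cost = 7.11% × (1 − 21%) = 5.6169%.
WACC = 0.5615 × 16.6000% + 0.4385 × 5.6169% = 11.7834%.

11.78%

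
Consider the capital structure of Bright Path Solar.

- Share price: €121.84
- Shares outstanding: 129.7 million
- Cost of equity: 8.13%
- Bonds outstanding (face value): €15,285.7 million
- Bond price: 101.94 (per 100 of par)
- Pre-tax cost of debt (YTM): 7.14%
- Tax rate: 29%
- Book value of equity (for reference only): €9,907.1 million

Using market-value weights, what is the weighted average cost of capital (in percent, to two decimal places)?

Market value of equity E = 121.84 × 129.7m = 15802.648m. Market value of debt D = 15285.7m × 101.94/100 = 15582.24258m.
Total capital V = 15802.648 + 15582.24258 = 31384.89058.
Equity: weight = 15802.648/31384.89058 = 0.5035; cost = 8.13%.
Bonds outstanding: weight = 15582.24258/31384.89058 = 0.4965; after-tax cost = 7.14% × (1 − 29%) = 5.0694%.
WACC = 0.5035 × 8.1300% + 0.4965 × 5.0694% = 6.6104%.

6.61%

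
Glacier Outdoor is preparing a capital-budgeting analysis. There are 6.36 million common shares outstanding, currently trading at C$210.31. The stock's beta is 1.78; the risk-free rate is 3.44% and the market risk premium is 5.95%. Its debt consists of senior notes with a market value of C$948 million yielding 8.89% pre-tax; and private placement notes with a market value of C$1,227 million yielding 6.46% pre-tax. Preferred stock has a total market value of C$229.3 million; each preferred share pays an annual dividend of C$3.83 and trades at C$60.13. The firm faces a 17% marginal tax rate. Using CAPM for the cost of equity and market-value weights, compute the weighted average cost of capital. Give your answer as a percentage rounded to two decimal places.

9.03%

Cost of equity via CAPM: Re = 3.44% + 1.78 × 5.95% = 14.0310%.
Cost of preferred: Rp = 3.83 / 60.13 = 6.3695%.
Market value of equity E = 210.31 × 6.36m = 1337.5716m.
Total capital V = 1337.5716 + 229.3 + 948 + 1227 = 3741.8716.
Equity: weight = 1337.5716/3741.8716 = 0.3575; cost = 14.031%.
Preferred: weight = 229.3/3741.8716 = 0.0613; cost = 6.3695%.
Senior notes: weight = 948/3741.8716 = 0.2533; after-tax cost = 8.89% × (1 − 17%) = 7.3787%.
Private placement notes: weight = 1227/3741.8716 = 0.3279; after-tax cost = 6.46% × (1 − 17%) = 5.3618%.
WACC = 0.3575 × 14.0310% + 0.0613 × 6.3695% + 0.2533 × 7.3787% + 0.3279 × 5.3618% = 9.0334%.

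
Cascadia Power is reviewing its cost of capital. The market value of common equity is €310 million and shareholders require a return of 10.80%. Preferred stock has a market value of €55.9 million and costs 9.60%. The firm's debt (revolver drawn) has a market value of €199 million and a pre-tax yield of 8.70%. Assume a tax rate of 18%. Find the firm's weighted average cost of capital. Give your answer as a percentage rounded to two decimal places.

Total capital V = 310 + 55.9 + 199 = 564.9.
Equity: weight = 310/564.9 = 0.5488; cost = 10.8%.
Preferred: weight = 55.9/564.9 = 0.0990; cost = 9.6%.
Revolver drawn: weight = 199/564.9 = 0.3523; after-tax cost = 8.7% × (1 − 18%) = 7.1340%.
WACC = 0.5488 × 10.8000% + 0.0990 × 9.6000% + 0.3523 × 7.1340% = 9.3898%.

9.39%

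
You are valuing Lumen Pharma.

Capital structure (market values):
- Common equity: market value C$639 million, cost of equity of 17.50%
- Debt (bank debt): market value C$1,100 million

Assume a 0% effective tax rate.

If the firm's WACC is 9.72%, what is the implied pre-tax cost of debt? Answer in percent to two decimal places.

Total capital V = 639 + 1100 = 1739.
Equity weight = 639/1739 = 0.3675.
Bank debt weight = 1100/1739 = 0.6325.
Equity contribution = 0.3675 × 17.5% = 6.4304%.
Remaining for debt = 9.72% − 6.4304% = 3.2896%.
Rd × (1 − 0%) × 0.6325 = 3.2896%  ⇒  Rd = 5.2005%.

5.20%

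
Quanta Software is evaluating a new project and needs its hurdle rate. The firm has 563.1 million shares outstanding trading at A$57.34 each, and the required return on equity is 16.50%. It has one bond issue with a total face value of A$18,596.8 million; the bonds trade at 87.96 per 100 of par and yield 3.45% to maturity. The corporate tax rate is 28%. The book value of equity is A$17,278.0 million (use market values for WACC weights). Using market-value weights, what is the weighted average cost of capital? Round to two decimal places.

11.79%

Market value of equity E = 57.34 × 563.1m = 32288.154m. Market value of debt D = 18596.8m × 87.96/100 = 16357.74528m.
Total capital V = 32288.154 + 16357.74528 = 48645.89928.
Equity: weight = 32288.154/48645.89928 = 0.6637; cost = 16.5%.
Bonds outstanding: weight = 16357.74528/48645.89928 = 0.3363; after-tax cost = 3.45% × (1 − 28%) = 2.4840%.
WACC = 0.6637 × 16.5000% + 0.3363 × 2.4840% = 11.7870%.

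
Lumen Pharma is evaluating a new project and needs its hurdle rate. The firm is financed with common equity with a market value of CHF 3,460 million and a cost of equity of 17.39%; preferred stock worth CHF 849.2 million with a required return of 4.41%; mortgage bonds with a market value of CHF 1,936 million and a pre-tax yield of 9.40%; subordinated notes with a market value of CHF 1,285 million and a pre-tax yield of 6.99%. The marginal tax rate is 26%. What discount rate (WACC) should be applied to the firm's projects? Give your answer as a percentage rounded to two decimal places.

Total capital V = 3460 + 849.2 + 1936 + 1285 = 7530.2.
Equity: weight = 3460/7530.2 = 0.4595; cost = 17.39%.
Preferred: weight = 849.2/7530.2 = 0.1128; cost = 4.41%.
Mortgage bonds: weight = 1936/7530.2 = 0.2571; after-tax cost = 9.4% × (1 − 26%) = 6.9560%.
Subordinated notes: weight = 1285/7530.2 = 0.1706; after-tax cost = 6.99% × (1 − 26%) = 5.1726%.
WACC = 0.4595 × 17.3900% + 0.1128 × 4.4100% + 0.2571 × 6.9560% + 0.1706 × 5.1726% = 11.1588%.

11.16%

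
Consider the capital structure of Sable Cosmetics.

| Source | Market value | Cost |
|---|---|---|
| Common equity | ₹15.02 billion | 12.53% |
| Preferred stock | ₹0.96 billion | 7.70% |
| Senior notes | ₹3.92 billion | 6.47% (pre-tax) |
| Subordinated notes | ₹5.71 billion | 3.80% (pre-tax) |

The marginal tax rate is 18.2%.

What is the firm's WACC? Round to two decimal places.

Total capital V = 15.02 + 0.96 + 3.92 + 5.71 = 25.61.
Equity: weight = 15.02/25.61 = 0.5865; cost = 12.53%.
Preferred: weight = 0.96/25.61 = 0.0375; cost = 7.7%.
Senior notes: weight = 3.92/25.61 = 0.1531; after-tax cost = 6.47% × (1 − 18.2%) = 5.2925%.
Subordinated notes: weight = 5.71/25.61 = 0.2230; after-tax cost = 3.8% × (1 − 18.2%) = 3.1084%.
WACC = 0.5865 × 12.5300% + 0.0375 × 7.7000% + 0.1531 × 5.2925% + 0.2230 × 3.1084% = 9.1405%.

9.14%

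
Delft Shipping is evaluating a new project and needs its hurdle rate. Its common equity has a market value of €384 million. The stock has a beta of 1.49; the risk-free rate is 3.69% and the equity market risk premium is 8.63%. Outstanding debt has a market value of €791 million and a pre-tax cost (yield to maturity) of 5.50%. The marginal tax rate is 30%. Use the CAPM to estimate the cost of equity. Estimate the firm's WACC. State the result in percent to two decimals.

Cost of equity via CAPM: Re = 3.69% + 1.49 × 8.63% = 16.5487%.
Total capital V = 384 + 791 = 1175.
Equity: weight = 384/1175 = 0.3268; cost = 16.5487%.
Debt: weight = 791/1175 = 0.6732; after-tax cost = 5.5% × (1 − 30%) = 3.8500%.
WACC = 0.3268 × 16.5487% + 0.6732 × 3.8500% = 8.0000%.

8.00%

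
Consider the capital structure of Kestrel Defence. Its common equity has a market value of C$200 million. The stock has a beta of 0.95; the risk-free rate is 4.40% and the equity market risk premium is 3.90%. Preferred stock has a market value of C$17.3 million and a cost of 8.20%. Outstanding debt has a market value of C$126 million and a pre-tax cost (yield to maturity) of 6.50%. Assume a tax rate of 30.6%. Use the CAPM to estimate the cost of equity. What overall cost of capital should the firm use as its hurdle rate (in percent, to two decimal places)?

6.79%

Cost of equity via CAPM: Re = 4.4% + 0.95 × 3.9% = 8.1050%.
Total capital V = 200 + 17.3 + 126 = 343.3.
Equity: weight = 200/343.3 = 0.5826; cost = 8.105%.
Preferred: weight = 17.3/343.3 = 0.0504; cost = 8.2%.
Debt: weight = 126/343.3 = 0.3670; after-tax cost = 6.5% × (1 − 30.6%) = 4.5110%.
WACC = 0.5826 × 8.1050% + 0.0504 × 8.2000% + 0.3670 × 4.5110% = 6.7907%.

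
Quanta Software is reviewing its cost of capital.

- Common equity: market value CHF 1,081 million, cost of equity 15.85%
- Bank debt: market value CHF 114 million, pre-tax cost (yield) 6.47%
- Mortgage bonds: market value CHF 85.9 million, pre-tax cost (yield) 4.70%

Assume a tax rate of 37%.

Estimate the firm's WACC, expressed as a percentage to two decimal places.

Total capital V = 1081 + 114 + 85.9 = 1280.9.
Equity: weight = 1081/1280.9 = 0.8439; cost = 15.85%.
Bank debt: weight = 114/1280.9 = 0.0890; after-tax cost = 6.47% × (1 − 37%) = 4.0761%.
Mortgage bonds: weight = 85.9/1280.9 = 0.0671; after-tax cost = 4.7% × (1 − 37%) = 2.9610%.
WACC = 0.8439 × 15.8500% + 0.0890 × 4.0761% + 0.0671 × 2.9610% = 13.9378%.

13.94%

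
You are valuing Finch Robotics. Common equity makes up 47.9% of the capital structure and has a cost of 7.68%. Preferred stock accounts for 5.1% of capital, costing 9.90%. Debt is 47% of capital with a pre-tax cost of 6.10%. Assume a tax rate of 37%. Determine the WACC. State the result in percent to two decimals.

5.99%

After-tax cost of debt = 6.1% × (1 − 37%) = 3.8430%.
WACC = 0.479 × 7.6800% + 0.051 × 9.9000% + 0.470 × 3.8430% = 5.9898%.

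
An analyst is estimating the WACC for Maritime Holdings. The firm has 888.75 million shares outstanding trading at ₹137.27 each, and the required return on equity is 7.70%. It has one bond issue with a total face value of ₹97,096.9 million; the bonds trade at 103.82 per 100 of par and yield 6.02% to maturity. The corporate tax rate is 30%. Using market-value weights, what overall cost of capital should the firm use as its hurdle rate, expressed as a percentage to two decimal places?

6.12%

Market value of equity E = 137.27 × 888.75m = 121998.7125m. Market value of debt D = 97096.9m × 103.82/100 = 100806.00158m.
Total capital V = 121998.7125 + 100806.00158 = 222804.71408.
Equity: weight = 121998.7125/222804.71408 = 0.5476; cost = 7.7%.
Bonds outstanding: weight = 100806.00158/222804.71408 = 0.4524; after-tax cost = 6.02% × (1 − 30%) = 4.2140%.
WACC = 0.5476 × 7.7000% + 0.4524 × 4.2140% = 6.1228%.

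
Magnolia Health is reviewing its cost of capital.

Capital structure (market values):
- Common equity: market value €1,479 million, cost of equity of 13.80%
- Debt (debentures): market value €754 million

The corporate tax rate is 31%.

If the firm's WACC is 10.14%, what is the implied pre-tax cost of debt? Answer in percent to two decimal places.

4.29%

Total capital V = 1479 + 754 = 2233.
Equity weight = 1479/2233 = 0.6623.
Debentures weight = 754/2233 = 0.3377.
Equity contribution = 0.6623 × 13.8% = 9.1403%.
Remaining for debt = 10.14% − 9.1403% = 0.9997%.
Rd × (1 − 31%) × 0.3377 = 0.9997%  ⇒  Rd = 4.2910%.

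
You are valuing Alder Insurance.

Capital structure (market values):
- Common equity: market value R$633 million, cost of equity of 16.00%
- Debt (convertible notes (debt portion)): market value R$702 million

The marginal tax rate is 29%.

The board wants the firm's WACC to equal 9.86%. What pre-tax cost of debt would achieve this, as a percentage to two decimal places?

Total capital V = 633 + 702 = 1335.
Equity weight = 633/1335 = 0.4742.
Convertible notes (debt portion) weight = 702/1335 = 0.5258.
Equity contribution = 0.4742 × 16% = 7.5865%.
Remaining for debt = 9.86% − 7.5865% = 2.2735%.
Rd × (1 − 29%) × 0.5258 = 2.2735%  ⇒  Rd = 6.0894%.

6.09%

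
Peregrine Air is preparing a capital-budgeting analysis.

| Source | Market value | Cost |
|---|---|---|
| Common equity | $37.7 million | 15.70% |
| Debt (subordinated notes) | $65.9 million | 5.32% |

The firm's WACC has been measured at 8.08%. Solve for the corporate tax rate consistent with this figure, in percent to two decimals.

Total capital V = 37.7 + 65.9 = 103.6.
Equity weight = 37.7/103.6 = 0.3639.
Subordinated notes weight = 65.9/103.6 = 0.6361.
Equity contribution = 0.3639 × 15.7% = 5.7132%.
Debt contribution must be 8.08% − 5.7132% = 2.3668%.
0.6361 × 5.32% × (1 − T) = 2.3668%  ⇒  (1 − T) = 0.6994.
T = 30.0609%.

30.06%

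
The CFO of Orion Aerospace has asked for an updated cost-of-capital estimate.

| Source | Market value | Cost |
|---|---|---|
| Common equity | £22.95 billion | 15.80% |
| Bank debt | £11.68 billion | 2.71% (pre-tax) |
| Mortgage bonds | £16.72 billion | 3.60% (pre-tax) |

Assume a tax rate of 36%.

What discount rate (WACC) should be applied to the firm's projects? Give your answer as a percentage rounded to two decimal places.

8.21%

Total capital V = 22.95 + 11.68 + 16.72 = 51.35.
Equity: weight = 22.95/51.35 = 0.4469; cost = 15.8%.
Bank debt: weight = 11.68/51.35 = 0.2275; after-tax cost = 2.71% × (1 − 36%) = 1.7344%.
Mortgage bonds: weight = 16.72/51.35 = 0.3256; after-tax cost = 3.6% × (1 − 36%) = 2.3040%.
WACC = 0.4469 × 15.8000% + 0.2275 × 1.7344% + 0.3256 × 2.3040% = 8.2062%.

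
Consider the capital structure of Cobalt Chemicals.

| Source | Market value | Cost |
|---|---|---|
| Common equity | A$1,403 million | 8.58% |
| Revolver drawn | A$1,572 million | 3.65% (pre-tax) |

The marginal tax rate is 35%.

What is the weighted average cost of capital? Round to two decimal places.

Total capital V = 1403 + 1572 = 2975.
Equity: weight = 1403/2975 = 0.4716; cost = 8.58%.
Revolver drawn: weight = 1572/2975 = 0.5284; after-tax cost = 3.65% × (1 − 35%) = 2.3725%.
WACC = 0.4716 × 8.5800% + 0.5284 × 2.3725% = 5.2999%.

5.30%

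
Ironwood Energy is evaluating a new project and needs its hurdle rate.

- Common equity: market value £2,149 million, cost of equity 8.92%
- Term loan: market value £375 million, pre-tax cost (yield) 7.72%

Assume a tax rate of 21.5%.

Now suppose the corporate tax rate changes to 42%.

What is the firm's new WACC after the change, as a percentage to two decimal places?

After the change:
Total capital V = 2149 + 375 = 2524.
Equity: weight = 2149/2524 = 0.8514; cost = 8.92%.
Term loan: weight = 375/2524 = 0.1486; after-tax cost = 7.72% × (1 − 42%) = 4.4776%.
WACC = 0.8514 × 8.9200% + 0.1486 × 4.4776% = 8.2600%.

8.26%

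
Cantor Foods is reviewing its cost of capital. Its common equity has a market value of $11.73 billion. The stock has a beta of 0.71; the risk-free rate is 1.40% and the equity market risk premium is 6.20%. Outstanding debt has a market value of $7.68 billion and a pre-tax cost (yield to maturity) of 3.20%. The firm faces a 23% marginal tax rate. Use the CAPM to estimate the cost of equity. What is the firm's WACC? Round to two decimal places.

4.48%

Cost of equity via CAPM: Re = 1.4% + 0.71 × 6.2% = 5.8020%.
Total capital V = 11.73 + 7.68 = 19.41.
Equity: weight = 11.73/19.41 = 0.6043; cost = 5.802%.
Debt: weight = 7.68/19.41 = 0.3957; after-tax cost = 3.2% × (1 − 23%) = 2.4640%.
WACC = 0.6043 × 5.8020% + 0.3957 × 2.4640% = 4.4812%.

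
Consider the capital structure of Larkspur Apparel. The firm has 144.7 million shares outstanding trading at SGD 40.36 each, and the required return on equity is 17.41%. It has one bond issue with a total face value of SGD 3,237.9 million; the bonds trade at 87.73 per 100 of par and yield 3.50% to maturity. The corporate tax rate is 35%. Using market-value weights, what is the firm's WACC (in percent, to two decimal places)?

12.46%

Market value of equity E = 40.36 × 144.7m = 5840.092m. Market value of debt D = 3237.9m × 87.73/100 = 2840.60967m.
Total capital V = 5840.092 + 2840.60967 = 8680.70167.
Equity: weight = 5840.092/8680.70167 = 0.6728; cost = 17.41%.
Bonds outstanding: weight = 2840.60967/8680.70167 = 0.3272; after-tax cost = 3.5% × (1 − 35%) = 2.2750%.
WACC = 0.6728 × 17.4100% + 0.3272 × 2.2750% = 12.4573%.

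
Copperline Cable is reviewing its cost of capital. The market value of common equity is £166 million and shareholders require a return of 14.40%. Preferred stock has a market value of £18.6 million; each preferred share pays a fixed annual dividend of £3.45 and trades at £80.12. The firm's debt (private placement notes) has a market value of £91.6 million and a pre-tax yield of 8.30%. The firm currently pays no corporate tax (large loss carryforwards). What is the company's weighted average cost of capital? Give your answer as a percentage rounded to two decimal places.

11.70%

Cost of preferred: Rp = 3.45 / 80.12 = 4.3060%.
Total capital V = 166 + 18.6 + 91.6 = 276.2.
Equity: weight = 166/276.2 = 0.6010; cost = 14.4%.
Preferred: weight = 18.6/276.2 = 0.0673; cost = 4.306%.
Private placement notes: weight = 91.6/276.2 = 0.3316; after-tax cost = 8.3% × (1 − 0%) = 8.3000%.
WACC = 0.6010 × 14.4000% + 0.0673 × 4.3060% + 0.3316 × 8.3000% = 11.6972%.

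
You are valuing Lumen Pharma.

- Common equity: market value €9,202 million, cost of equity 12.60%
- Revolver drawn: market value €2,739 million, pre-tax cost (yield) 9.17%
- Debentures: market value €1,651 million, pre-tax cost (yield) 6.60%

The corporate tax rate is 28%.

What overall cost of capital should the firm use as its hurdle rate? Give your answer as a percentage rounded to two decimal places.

Total capital V = 9202 + 2739 + 1651 = 13592.
Equity: weight = 9202/13592 = 0.6770; cost = 12.6%.
Revolver drawn: weight = 2739/13592 = 0.2015; after-tax cost = 9.17% × (1 − 28%) = 6.6024%.
Debentures: weight = 1651/13592 = 0.1215; after-tax cost = 6.6% × (1 − 28%) = 4.7520%.
WACC = 0.6770 × 12.6000% + 0.2015 × 6.6024% + 0.1215 × 4.7520% = 10.4381%.

10.44%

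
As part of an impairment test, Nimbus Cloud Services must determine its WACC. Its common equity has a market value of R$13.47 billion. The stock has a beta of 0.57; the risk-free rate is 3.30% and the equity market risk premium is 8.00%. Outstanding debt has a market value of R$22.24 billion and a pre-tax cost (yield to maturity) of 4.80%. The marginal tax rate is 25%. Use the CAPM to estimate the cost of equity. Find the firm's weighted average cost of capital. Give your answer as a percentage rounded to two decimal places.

5.21%

Cost of equity via CAPM: Re = 3.3% + 0.57 × 8.0% = 7.8600%.
Total capital V = 13.47 + 22.24 = 35.71.
Equity: weight = 13.47/35.71 = 0.3772; cost = 7.86%.
Debt: weight = 22.24/35.71 = 0.6228; after-tax cost = 4.8% × (1 − 25%) = 3.6000%.
WACC = 0.3772 × 7.8600% + 0.6228 × 3.6000% = 5.2069%.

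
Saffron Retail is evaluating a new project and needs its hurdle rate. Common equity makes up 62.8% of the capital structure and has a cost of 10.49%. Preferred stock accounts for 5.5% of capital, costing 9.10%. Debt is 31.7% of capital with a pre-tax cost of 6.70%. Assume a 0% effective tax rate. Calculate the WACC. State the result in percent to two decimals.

9.21%

After-tax cost of debt = 6.7% × (1 − 0%) = 6.7000%.
WACC = 0.628 × 10.4900% + 0.055 × 9.1000% + 0.317 × 6.7000% = 9.2121%.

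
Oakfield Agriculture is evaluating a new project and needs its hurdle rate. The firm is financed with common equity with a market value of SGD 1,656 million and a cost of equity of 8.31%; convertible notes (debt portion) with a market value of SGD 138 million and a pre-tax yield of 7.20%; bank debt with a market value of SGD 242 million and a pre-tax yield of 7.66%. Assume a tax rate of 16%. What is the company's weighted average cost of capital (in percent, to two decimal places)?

Total capital V = 1656 + 138 + 242 = 2036.
Equity: weight = 1656/2036 = 0.8134; cost = 8.31%.
Convertible notes (debt portion): weight = 138/2036 = 0.0678; after-tax cost = 7.2% × (1 − 16%) = 6.0480%.
Bank debt: weight = 242/2036 = 0.1189; after-tax cost = 7.66% × (1 − 16%) = 6.4344%.
WACC = 0.8134 × 8.3100% + 0.0678 × 6.0480% + 0.1189 × 6.4344% = 7.9337%.

7.93%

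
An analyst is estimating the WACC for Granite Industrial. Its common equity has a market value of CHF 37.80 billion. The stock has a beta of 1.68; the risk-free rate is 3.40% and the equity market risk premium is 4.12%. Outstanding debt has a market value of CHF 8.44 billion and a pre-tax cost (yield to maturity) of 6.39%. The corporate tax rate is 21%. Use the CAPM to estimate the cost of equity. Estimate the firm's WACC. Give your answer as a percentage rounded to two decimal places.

Cost of equity via CAPM: Re = 3.4% + 1.68 × 4.12% = 10.3216%.
Total capital V = 37.8 + 8.44 = 46.24.
Equity: weight = 37.8/46.24 = 0.8175; cost = 10.3216%.
Debt: weight = 8.44/46.24 = 0.1825; after-tax cost = 6.39% × (1 − 21%) = 5.0481%.
WACC = 0.8175 × 10.3216% + 0.1825 × 5.0481% = 9.3590%.

9.36%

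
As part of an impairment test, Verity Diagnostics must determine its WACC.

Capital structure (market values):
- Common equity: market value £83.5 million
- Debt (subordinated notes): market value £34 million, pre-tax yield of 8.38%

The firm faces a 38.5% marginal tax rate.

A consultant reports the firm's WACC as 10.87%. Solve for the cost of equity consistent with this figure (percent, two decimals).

13.20%

Total capital V = 83.5 + 34 = 117.5.
Equity weight = 83.5/117.5 = 0.7106.
Subordinated notes weight = 34/117.5 = 0.2894.
Debt contribution = 0.2894 × 8.38% × (1 − 38.5%) = 1.4913%.
Required equity contribution = 10.87% − 1.4913% = 9.3787%.
Re = 9.3787% / 0.7106 = 13.1976%.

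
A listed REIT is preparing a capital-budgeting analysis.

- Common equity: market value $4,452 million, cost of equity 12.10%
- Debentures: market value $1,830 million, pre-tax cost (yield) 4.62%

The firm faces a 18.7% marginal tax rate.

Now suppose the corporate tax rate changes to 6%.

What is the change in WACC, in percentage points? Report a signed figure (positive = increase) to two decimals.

+0.17 pp

Current WACC:
Total capital V = 4452 + 1830 = 6282.
Equity: weight = 4452/6282 = 0.7087; cost = 12.1%.
Debentures: weight = 1830/6282 = 0.2913; after-tax cost = 4.62% × (1 − 18.7%) = 3.7561%.
WACC = 0.7087 × 12.1000% + 0.2913 × 3.7561% = 9.6693%.
After the change:
Total capital V = 4452 + 1830 = 6282.
Equity: weight = 4452/6282 = 0.7087; cost = 12.1%.
Debentures: weight = 1830/6282 = 0.2913; after-tax cost = 4.62% × (1 − 6%) = 4.3428%.
WACC = 0.7087 × 12.1000% + 0.2913 × 4.3428% = 9.8403%.
Change in WACC = 9.8403% − 9.6693% = 0.1709 pp.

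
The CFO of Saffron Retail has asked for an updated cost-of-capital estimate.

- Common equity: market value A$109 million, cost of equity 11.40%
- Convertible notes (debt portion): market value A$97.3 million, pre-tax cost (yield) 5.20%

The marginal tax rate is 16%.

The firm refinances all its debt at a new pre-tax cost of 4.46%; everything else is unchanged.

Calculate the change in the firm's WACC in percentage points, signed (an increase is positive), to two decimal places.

Current WACC:
Total capital V = 109 + 97.3 = 206.3.
Equity: weight = 109/206.3 = 0.5284; cost = 11.4%.
Convertible notes (debt portion): weight = 97.3/206.3 = 0.4716; after-tax cost = 5.2% × (1 − 16%) = 4.3680%.
WACC = 0.5284 × 11.4000% + 0.4716 × 4.3680% = 8.0834%.
After the change:
Total capital V = 109 + 97.3 = 206.3.
Equity: weight = 109/206.3 = 0.5284; cost = 11.4%.
Convertible notes (debt portion): weight = 97.3/206.3 = 0.4716; after-tax cost = 4.46% × (1 − 16%) = 3.7464%.
WACC = 0.5284 × 11.4000% + 0.4716 × 3.7464% = 7.7902%.
Change in WACC = 7.7902% − 8.0834% = -0.2932 pp.

-0.29 pp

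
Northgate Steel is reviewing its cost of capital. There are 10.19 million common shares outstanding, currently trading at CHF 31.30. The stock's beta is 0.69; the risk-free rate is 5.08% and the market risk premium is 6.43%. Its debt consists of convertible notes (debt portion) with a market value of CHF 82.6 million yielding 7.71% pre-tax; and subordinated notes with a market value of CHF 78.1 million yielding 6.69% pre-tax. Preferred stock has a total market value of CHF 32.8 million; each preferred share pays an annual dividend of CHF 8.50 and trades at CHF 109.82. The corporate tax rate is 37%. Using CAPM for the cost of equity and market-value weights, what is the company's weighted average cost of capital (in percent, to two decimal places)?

Cost of equity via CAPM: Re = 5.08% + 0.69 × 6.43% = 9.5167%.
Cost of preferred: Rp = 8.5 / 109.82 = 7.7399%.
Market value of equity E = 31.3 × 10.19m = 318.947m.
Total capital V = 318.947 + 32.8 + 82.6 + 78.1 = 512.447.
Equity: weight = 318.947/512.447 = 0.6224; cost = 9.5167%.
Preferred: weight = 32.8/512.447 = 0.0640; cost = 7.7399%.
Convertible notes (debt portion): weight = 82.6/512.447 = 0.1612; after-tax cost = 7.71% × (1 − 37%) = 4.8573%.
Subordinated notes: weight = 78.1/512.447 = 0.1524; after-tax cost = 6.69% × (1 − 37%) = 4.2147%.
WACC = 0.6224 × 9.5167% + 0.0640 × 7.7399% + 0.1612 × 4.8573% + 0.1524 × 4.2147% = 7.8439%.

7.84%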